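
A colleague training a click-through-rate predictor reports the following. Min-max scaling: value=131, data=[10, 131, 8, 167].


min=8, max=167
(131-8)/(167-8) = 123/159 = 0.7736

0.7736


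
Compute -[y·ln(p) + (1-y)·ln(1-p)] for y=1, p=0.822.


BCE = -[y·ln(p) + (1-y)·ln(1-p)]
= -1·ln(0.822) - 0
= -ln(0.822) = 0.196

0.196


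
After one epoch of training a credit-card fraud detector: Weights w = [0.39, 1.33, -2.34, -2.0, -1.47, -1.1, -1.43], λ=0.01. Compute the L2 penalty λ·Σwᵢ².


‖w‖₂² = (0.39)² + (1.33)² + (-2.34)² + (-2.0)² + (-1.47)² + (-1.1)² + (-1.43)²
     = 0.1521 + 1.7689 + 5.4756 + 4 + 2.1609 + 1.21 + 2.0449
     = 16.8124
λ·‖w‖₂² = 0.01·16.8124 = 0.168124

0.168124


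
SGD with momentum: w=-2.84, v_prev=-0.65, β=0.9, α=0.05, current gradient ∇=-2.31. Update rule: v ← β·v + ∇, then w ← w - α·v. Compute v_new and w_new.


v_new = 0.9·-0.65 - 2.31 = -0.585 - 2.31 = -2.895
w_new = -2.84 - 0.05·-2.895 = -2.84 + 0.14475 = -2.69525

v_new=-2.895, w_new=-2.69525


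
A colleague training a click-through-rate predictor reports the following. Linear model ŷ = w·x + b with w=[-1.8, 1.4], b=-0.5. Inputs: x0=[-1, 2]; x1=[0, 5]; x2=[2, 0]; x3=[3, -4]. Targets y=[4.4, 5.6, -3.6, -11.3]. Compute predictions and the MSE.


ŷ0 = (-1.8)·(-1) + (1.4)·(2) - 0.5 = 4.1
ŷ1 = (-1.8)·(0) + (1.4)·(5) - 0.5 = 6.5
ŷ2 = (-1.8)·(2) + (1.4)·(0) - 0.5 = -4.1
ŷ3 = (-1.8)·(3) + (1.4)·(-4) - 0.5 = -11.5
errors² = [0.09, 0.81, 0.25, 0.04]
MSE = 1.1900/4 = 0.2975

0.2975


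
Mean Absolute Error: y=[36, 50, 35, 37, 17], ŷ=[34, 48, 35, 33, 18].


Absolute errors: |36-34|=2, |50-48|=2, |35-35|=0, |37-33|=4, |17-18|=1
Sum = 9
MAE = 9/5 = 9/5

9/5


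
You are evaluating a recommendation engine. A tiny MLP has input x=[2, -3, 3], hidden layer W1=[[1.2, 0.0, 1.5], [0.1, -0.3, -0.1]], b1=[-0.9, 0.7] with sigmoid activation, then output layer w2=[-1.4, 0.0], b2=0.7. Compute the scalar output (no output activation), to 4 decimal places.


z1[0] = (1.2)·(2) + (0.0)·(-3) + (1.5)·(3) - 0.9 = 6.0
z1[1] = (0.1)·(2) + (-0.3)·(-3) + (-0.1)·(3) + 0.7 = 1.5
h = sigmoid(z1) = [0.9975, 0.8176]
output = (-1.4)·(0.9975) + (0.0)·(0.8176) + 0.7 = -0.6965

-0.6965


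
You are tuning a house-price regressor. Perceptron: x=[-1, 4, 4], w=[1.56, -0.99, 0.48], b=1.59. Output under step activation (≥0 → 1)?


z = (-1)·(1.56) + (4)·(-0.99) + (4)·(0.48) + 1.59
  = -2.01
step(z) = 0 (z<0)

0


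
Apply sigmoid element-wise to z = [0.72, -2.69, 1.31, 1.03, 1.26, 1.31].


σ(0.72) = 1/(1+e^-0.72) = 0.6726
σ(-2.69) = 1/(1+e^2.69) = 0.0636
σ(1.31) = 1/(1+e^-1.31) = 0.7875
σ(1.03) = 1/(1+e^-1.03) = 0.7369
σ(1.26) = 1/(1+e^-1.26) = 0.779
σ(1.31) = 1/(1+e^-1.31) = 0.7875
result = [0.6726, 0.0636, 0.7875, 0.7369, 0.779, 0.7875]

[0.6726, 0.0636, 0.7875, 0.7369, 0.779, 0.7875]


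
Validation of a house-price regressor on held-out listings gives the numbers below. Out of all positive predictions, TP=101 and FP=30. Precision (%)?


Precision = TP/(TP+FP)
= 101/(101+30)
= 101/131 = 77.1%

77.1%


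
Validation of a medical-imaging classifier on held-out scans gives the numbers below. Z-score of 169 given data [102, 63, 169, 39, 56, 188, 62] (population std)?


μ = 97, σ = 54.6626
z = (169 - 97)/54.6626 = 1.3172

1.3172


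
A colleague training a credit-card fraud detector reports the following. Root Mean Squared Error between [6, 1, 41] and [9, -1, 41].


MSE = 13/3 = 4.3333
RMSE = √(13/3) = 2.0817

2.0817


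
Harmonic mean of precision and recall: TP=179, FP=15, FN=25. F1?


Precision = 179/194 = 0.9227
Recall = 179/204 = 0.8775
F1 = 2·P·R/(P+R) = 2·TP/(2·TP+FP+FN) = 358/(358+15+25) = 358/398 = 0.8995

0.8995


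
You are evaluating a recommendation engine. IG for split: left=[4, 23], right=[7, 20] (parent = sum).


Parent = [11, 43], H_parent = 0.7293
H_left = 0.6052 (n=27), H_right = 0.8256 (n=27)
H_children = (27/54)·0.6052 + (27/54)·0.8256 = 0.7154
IG = 0.7293 - 0.7154 = 0.0139

0.0139


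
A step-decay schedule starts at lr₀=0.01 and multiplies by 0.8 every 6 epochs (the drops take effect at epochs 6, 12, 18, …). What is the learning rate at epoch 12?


n_drops = ⌊12/6⌋ = 2
lr = 0.01·0.8^2 = 0.01·0.64 = 0.0064

0.0064


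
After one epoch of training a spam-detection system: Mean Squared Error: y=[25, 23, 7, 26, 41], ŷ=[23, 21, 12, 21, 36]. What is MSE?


Squared errors: (25-23)²=4, (23-21)²=4, (7-12)²=25, (26-21)²=25, (41-36)²=25
Sum = 83
MSE = 83/5 = 83/5

83/5


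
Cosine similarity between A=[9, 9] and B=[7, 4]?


A·B = 9·7 + 9·4 = 99
‖A‖ = √162 = 12.7279, ‖B‖ = √65 = 8.0623
cos = 99/(√162·√65) = 99/√10530 = 0.9648

0.9648


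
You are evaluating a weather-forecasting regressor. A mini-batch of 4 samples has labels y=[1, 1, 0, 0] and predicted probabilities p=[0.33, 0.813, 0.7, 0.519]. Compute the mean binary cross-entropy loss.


L[0] = -ln(0.33) = 1.1087
L[1] = -ln(0.813) = 0.207
L[2] = -ln(1-0.7) = -ln(0.3) = 1.204
L[3] = -ln(1-0.519) = -ln(0.481) = 0.7319
mean = (1.1087 + 0.207 + 1.204 + 0.7319)/4 = 0.8129

0.8129


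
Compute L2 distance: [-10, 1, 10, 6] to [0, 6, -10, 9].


d = √((-10-0)² + (1-6)² + (10+ 10)² + (6-9)²)
  = √(100 + 25 + 400 + 9)
  = √534 = 23.1084

23.1084


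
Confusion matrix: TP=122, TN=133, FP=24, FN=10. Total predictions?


Total = TP + TN + FP + FN
= 122 + 133 + 24 + 10
= 289
(Predicted positive: 146, predicted negative: 143)

289


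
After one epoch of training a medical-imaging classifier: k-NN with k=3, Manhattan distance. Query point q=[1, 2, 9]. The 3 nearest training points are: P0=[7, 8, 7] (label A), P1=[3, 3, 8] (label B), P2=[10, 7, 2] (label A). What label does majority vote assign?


d(q,P0) = 14  (label A)
d(q,P1) = 4  (label B)
d(q,P2) = 21  (label A)
Votes: A=2, B=1
Majority → A

A


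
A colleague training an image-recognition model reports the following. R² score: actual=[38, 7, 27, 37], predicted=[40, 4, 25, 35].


ȳ = 27.25
SS_res = Σ(y-ŷ)² = 21
SS_tot = Σ(y-ȳ)² = 620.75
R² = 1 - SS_res/SS_tot = 1 - 0.0338 = 0.9662

0.9662


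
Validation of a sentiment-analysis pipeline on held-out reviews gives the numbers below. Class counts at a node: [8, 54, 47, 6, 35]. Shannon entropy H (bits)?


Probabilities: [8/150, 54/150, 47/150, 6/150, 35/150] ≈ [0.0533, 0.36, 0.3133, 0.04, 0.2333]
H = -((8/150)·log₂(8/150) + (54/150)·log₂(54/150) + (47/150)·log₂(47/150) + (6/150)·log₂(6/150) + (35/150)·log₂(35/150))
  = 1.9564 bits

1.9564 bits


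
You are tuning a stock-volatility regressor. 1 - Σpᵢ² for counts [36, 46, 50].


Probabilities: [36/132, 46/132, 50/132] ≈ [0.2727, 0.3485, 0.3788]
Σpᵢ² = (1296 + 2116 + 2500)/132² = 5912/17424
Gini = 1 - Σpᵢ² = 1 - 5912/17424 = 0.6607

0.6607


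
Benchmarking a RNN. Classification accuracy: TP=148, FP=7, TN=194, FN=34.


Accuracy = (TP+TN)/(TP+TN+FP+FN)
= (148+194)/(383)
= 342/383 = 89.3%

89.3%


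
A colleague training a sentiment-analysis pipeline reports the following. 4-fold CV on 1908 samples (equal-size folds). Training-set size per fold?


Fold size = 1908/4 = 477
Training per fold = 1908 - 477 = 1431

1431


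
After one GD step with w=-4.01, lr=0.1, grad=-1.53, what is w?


w_new = w - α·∇
= -4.01 - 0.1·-1.53
= -4.01 + 0.153
= -3.857

-3.857


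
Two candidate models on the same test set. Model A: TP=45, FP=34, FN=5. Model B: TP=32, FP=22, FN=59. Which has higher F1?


Model A: P=45/79=0.5696, R=45/50=0.9, F1=2PR/(P+R)=2TP/(2TP+FP+FN)=90/129=0.6977
Model B: P=32/54=0.5926, R=32/91=0.3516, F1=2PR/(P+R)=2TP/(2TP+FP+FN)=64/145=0.4414
0.6977 > 0.4414 → Model A

Model A


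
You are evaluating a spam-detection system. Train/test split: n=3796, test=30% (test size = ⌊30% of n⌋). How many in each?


Test = ⌊3796·30/100⌋ = 1138
Train = 3796 - 1138 = 2658

Train: 2658, Test: 1138


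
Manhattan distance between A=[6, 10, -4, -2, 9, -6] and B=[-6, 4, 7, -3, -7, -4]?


d = |6+ 6| + |10-4| + |-4-7| + |-2+ 3| + |9+ 7| + |-6+ 4|
  = 12 + 6 + 11 + 1 + 16 + 2
  = 48

48


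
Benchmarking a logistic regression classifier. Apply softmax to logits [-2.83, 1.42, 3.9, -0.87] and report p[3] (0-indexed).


Exponentials: e^-2.83=0.059, e^1.42=4.1371, e^3.9=49.4024, e^-0.87=0.419
Sum = 54.0175
Softmax = [0.0011, 0.0766, 0.9146, 0.0078]
p[3] = 0.419/54.0175 = 0.0078

0.0078


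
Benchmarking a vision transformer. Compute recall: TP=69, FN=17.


Recall = TP/(TP+FN)
= 69/(69+17)
= 69/86 = 80.23%

80.23%


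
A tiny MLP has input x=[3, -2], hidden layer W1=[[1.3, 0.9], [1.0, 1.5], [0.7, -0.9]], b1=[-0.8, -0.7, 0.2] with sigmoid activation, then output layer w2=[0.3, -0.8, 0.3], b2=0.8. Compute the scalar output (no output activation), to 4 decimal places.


z1[0] = (1.3)·(3) + (0.9)·(-2) - 0.8 = 1.3
z1[1] = (1.0)·(3) + (1.5)·(-2) - 0.7 = -0.7
z1[2] = (0.7)·(3) + (-0.9)·(-2) + 0.2 = 4.1
h = sigmoid(z1) = [0.7858, 0.3318, 0.9837]
output = (0.3)·(0.7858) + (-0.8)·(0.3318) + (0.3)·(0.9837) + 0.8 = 1.0654

1.0654


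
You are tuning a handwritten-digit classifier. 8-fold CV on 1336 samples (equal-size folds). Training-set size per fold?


Fold size = 1336/8 = 167
Training per fold = 1336 - 167 = 1169

1169


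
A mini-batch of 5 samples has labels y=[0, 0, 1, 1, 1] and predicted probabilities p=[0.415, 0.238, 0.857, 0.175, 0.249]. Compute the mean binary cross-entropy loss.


L[0] = -ln(1-0.415) = -ln(0.585) = 0.5361
L[1] = -ln(1-0.238) = -ln(0.762) = 0.2718
L[2] = -ln(0.857) = 0.1543
L[3] = -ln(0.175) = 1.743
L[4] = -ln(0.249) = 1.3903
mean = (0.5361 + 0.2718 + 0.1543 + 1.743 + 1.3903)/5 = 0.8191

0.8191


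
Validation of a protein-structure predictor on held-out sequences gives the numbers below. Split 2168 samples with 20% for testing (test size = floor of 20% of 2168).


Test = ⌊2168·20/100⌋ = 433
Train = 2168 - 433 = 1735

Train: 1735, Test: 433


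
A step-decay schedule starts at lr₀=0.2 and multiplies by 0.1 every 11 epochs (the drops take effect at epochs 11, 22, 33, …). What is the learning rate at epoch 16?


n_drops = ⌊16/11⌋ = 1
lr = 0.2·0.1^1 = 0.2·0.1 = 0.02

0.02


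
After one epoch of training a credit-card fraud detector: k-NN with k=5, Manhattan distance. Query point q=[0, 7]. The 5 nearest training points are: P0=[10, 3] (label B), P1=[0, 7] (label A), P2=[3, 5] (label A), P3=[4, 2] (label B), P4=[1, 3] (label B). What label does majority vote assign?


d(q,P0) = 14  (label B)
d(q,P1) = 0  (label A)
d(q,P2) = 5  (label A)
d(q,P3) = 9  (label B)
d(q,P4) = 5  (label B)
Votes: A=2, B=3
Majority → B

B


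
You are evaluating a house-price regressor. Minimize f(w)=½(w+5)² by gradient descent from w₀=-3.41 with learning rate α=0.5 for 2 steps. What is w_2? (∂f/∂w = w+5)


step 1: grad = -3.41+5 = 1.59; w = -3.41 - 0.5·(1.59) = -4.205
step 2: grad = -4.205+5 = 0.795; w = -4.205 - 0.5·(0.795) = -4.6025

-4.6025


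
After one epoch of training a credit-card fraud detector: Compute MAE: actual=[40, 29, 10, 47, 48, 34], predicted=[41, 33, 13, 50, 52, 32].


Absolute errors: |40-41|=1, |29-33|=4, |10-13|=3, |47-50|=3, |48-52|=4, |34-32|=2
Sum = 17
MAE = 17/6 = 17/6

17/6


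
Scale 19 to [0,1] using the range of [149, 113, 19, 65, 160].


min=19, max=160
(19-19)/(160-19) = 0/141 = 0.0

0.0


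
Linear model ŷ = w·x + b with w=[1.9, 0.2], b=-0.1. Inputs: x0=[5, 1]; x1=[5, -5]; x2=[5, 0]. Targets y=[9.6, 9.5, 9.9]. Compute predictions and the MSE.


ŷ0 = (1.9)·(5) + (0.2)·(1) - 0.1 = 9.6
ŷ1 = (1.9)·(5) + (0.2)·(-5) - 0.1 = 8.4
ŷ2 = (1.9)·(5) + (0.2)·(0) - 0.1 = 9.4
errors² = [0.0, 1.21, 0.25]
MSE = 1.4600/3 = 0.4867

0.4867


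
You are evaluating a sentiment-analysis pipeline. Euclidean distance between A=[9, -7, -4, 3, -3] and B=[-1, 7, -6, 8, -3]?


d = √((9+ 1)² + (-7-7)² + (-4+ 6)² + (3-8)² + (-3+ 3)²)
  = √(100 + 196 + 4 + 25 + 0)
  = √325 = 18.0278

18.0278


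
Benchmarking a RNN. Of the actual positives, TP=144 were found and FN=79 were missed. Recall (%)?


Recall = TP/(TP+FN)
= 144/(144+79)
= 144/223 = 64.57%

64.57%


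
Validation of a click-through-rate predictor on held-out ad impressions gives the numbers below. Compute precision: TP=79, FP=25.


Precision = TP/(TP+FP)
= 79/(79+25)
= 79/104 = 75.96%

75.96%


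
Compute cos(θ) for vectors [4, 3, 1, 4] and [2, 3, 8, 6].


A·B = 4·2 + 3·3 + 1·8 + 4·6 = 49
‖A‖ = √42 = 6.4807, ‖B‖ = √113 = 10.6301
cos = 49/(√42·√113) = 49/√4746 = 0.7113

0.7113


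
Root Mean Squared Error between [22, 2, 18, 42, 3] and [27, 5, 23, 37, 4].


MSE = 85/5 = 17
RMSE = √(85/5) = 4.1231

4.1231


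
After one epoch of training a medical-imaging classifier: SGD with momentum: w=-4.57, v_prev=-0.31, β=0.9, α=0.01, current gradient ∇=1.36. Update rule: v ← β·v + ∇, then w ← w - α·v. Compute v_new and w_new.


v_new = 0.9·-0.31 + 1.36 = -0.279 + 1.36 = 1.081
w_new = -4.57 - 0.01·1.081 = -4.57 - 0.01081 = -4.58081

v_new=1.081, w_new=-4.58081


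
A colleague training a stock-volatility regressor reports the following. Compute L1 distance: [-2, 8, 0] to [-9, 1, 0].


d = |-2+ 9| + |8-1| + |0-0|
  = 7 + 7 + 0
  = 14

14


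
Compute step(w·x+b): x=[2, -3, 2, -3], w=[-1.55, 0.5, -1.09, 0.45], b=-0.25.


z = (2)·(-1.55) + (-3)·(0.5) + (2)·(-1.09) + (-3)·(0.45) - 0.25
  = -8.38
step(z) = 0 (z<0)

0


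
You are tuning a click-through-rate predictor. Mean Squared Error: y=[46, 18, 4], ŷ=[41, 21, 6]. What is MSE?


Squared errors: (46-41)²=25, (18-21)²=9, (4-6)²=4
Sum = 38
MSE = 38/3 = 38/3

38/3


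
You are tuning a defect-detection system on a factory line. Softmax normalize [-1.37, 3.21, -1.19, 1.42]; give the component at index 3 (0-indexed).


Exponentials: e^-1.37=0.2541, e^3.21=24.7791, e^-1.19=0.3042, e^1.42=4.1371
Sum = 29.4745
Softmax = [0.0086, 0.8407, 0.0103, 0.1404]
p[3] = 4.1371/29.4745 = 0.1404

0.1404


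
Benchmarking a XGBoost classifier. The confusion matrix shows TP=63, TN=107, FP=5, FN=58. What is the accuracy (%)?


Accuracy = (TP+TN)/(TP+TN+FP+FN)
= (63+107)/(233)
= 170/233 = 72.96%

72.96%


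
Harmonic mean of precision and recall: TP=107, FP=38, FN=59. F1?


Precision = 107/145 = 0.7379
Recall = 107/166 = 0.6446
F1 = 2·P·R/(P+R) = 2·TP/(2·TP+FP+FN) = 214/(214+38+59) = 214/311 = 0.6881

0.6881


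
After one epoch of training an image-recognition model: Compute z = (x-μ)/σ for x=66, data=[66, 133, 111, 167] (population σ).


μ = 119.25, σ = 36.6495
z = (66 - 119.25)/36.6495 = -1.453

-1.453


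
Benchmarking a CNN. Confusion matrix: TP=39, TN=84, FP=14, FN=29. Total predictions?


Total = TP + TN + FP + FN
= 39 + 84 + 14 + 29
= 166
(Predicted positive: 53, predicted negative: 113)

166


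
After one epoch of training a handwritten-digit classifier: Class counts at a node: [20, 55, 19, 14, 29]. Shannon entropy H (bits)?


Probabilities: [20/137, 55/137, 19/137, 14/137, 29/137] ≈ [0.146, 0.4015, 0.1387, 0.1022, 0.2117]
H = -((20/137)·log₂(20/137) + (55/137)·log₂(55/137) + (19/137)·log₂(19/137) + (14/137)·log₂(14/137) + (29/137)·log₂(29/137))
  = 2.1396 bits

2.1396 bits


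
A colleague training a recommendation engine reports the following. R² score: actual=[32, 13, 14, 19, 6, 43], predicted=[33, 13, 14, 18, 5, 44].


ȳ = 21.1667
SS_res = Σ(y-ŷ)² = 4
SS_tot = Σ(y-ȳ)² = 946.83
R² = 1 - SS_res/SS_tot = 1 - 0.0042 = 0.9958

0.9958


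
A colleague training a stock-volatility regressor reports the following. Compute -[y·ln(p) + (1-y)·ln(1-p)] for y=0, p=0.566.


BCE = -[y·ln(p) + (1-y)·ln(1-p)]
= -0 - 1·ln(1-0.566)
= -ln(0.434) = 0.8347

0.8347


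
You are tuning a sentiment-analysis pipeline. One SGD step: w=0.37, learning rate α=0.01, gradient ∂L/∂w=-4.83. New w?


w_new = w - α·∇
= 0.37 - 0.01·-4.83
= 0.37 + 0.0483
= 0.4183

0.4183


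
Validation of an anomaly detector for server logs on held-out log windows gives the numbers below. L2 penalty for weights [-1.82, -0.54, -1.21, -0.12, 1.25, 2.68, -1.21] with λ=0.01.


‖w‖₂² = (-1.82)² + (-0.54)² + (-1.21)² + (-0.12)² + (1.25)² + (2.68)² + (-1.21)²
     = 3.3124 + 0.2916 + 1.4641 + 0.0144 + 1.5625 + 7.1824 + 1.4641
     = 15.2915
λ·‖w‖₂² = 0.01·15.2915 = 0.152915

0.152915


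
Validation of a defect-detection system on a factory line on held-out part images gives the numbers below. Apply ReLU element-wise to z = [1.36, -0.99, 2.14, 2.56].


ReLU(1.36) = max(0, 1.36) = 1.36
ReLU(-0.99) = max(0, -0.99) = 0.0
ReLU(2.14) = max(0, 2.14) = 2.14
ReLU(2.56) = max(0, 2.56) = 2.56
result = [1.36, 0.0, 2.14, 2.56]

[1.36, 0.0, 2.14, 2.56]


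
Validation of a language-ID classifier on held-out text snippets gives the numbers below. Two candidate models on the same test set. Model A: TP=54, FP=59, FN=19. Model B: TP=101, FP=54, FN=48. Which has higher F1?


Model A: P=54/113=0.4779, R=54/73=0.7397, F1=2PR/(P+R)=2TP/(2TP+FP+FN)=108/186=0.5806
Model B: P=101/155=0.6516, R=101/149=0.6779, F1=2PR/(P+R)=2TP/(2TP+FP+FN)=202/304=0.6645
0.5806 < 0.6645 → Model B

Model B


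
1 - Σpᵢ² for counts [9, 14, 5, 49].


Probabilities: [9/77, 14/77, 5/77, 49/77] ≈ [0.1169, 0.1818, 0.0649, 0.6364]
Σpᵢ² = (81 + 196 + 25 + 2401)/77² = 2703/5929
Gini = 1 - Σpᵢ² = 1 - 2703/5929 = 0.5441

0.5441


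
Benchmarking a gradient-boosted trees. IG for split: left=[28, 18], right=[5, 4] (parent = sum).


Parent = [33, 22], H_parent = 0.971
H_left = 0.9656 (n=46), H_right = 0.9911 (n=9)
H_children = (46/55)·0.9656 + (9/55)·0.9911 = 0.9698
IG = 0.971 - 0.9698 = 0.0012

0.0012


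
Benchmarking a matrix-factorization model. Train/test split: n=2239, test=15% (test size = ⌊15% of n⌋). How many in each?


Test = ⌊2239·15/100⌋ = 335
Train = 2239 - 335 = 1904

Train: 1904, Test: 335


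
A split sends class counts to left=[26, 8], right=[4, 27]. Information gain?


Parent = [30, 35], H_parent = 0.9957
H_left = 0.7871 (n=34), H_right = 0.5548 (n=31)
H_children = (34/65)·0.7871 + (31/65)·0.5548 = 0.6763
IG = 0.9957 - 0.6763 = 0.3194

0.3194


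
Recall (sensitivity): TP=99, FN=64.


Recall = TP/(TP+FN)
= 99/(99+64)
= 99/163 = 60.74%

60.74%


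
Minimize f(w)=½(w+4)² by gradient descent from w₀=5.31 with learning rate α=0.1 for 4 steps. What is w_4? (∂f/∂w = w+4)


step 1: grad = 5.31+4 = 9.31; w = 5.31 - 0.1·(9.31) = 4.379
step 2: grad = 4.379+4 = 8.379; w = 4.379 - 0.1·(8.379) = 3.5411
step 3: grad = 3.5411+4 = 7.5411; w = 3.5411 - 0.1·(7.5411) = 2.78699
step 4: grad = 2.78699+4 = 6.78699; w = 2.78699 - 0.1·(6.78699) = 2.108291

2.108291


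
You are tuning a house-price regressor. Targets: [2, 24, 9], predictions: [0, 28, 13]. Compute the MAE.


Absolute errors: |2-0|=2, |24-28|=4, |9-13|=4
Sum = 10
MAE = 10/3 = 10/3

10/3


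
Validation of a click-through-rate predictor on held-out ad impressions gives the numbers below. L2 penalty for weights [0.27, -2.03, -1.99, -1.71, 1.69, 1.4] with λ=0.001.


‖w‖₂² = (0.27)² + (-2.03)² + (-1.99)² + (-1.71)² + (1.69)² + (1.4)²
     = 0.0729 + 4.1209 + 3.9601 + 2.9241 + 2.8561 + 1.96
     = 15.8941
λ·‖w‖₂² = 0.001·15.8941 = 0.015894

0.015894


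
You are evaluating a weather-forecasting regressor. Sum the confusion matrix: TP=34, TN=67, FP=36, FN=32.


Total = TP + TN + FP + FN
= 34 + 67 + 36 + 32
= 169
(Predicted positive: 70, predicted negative: 99)

169


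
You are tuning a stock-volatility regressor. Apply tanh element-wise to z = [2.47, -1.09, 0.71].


tanh(2.47) = 0.9858
tanh(-1.09) = -0.7969
tanh(0.71) = 0.6107
result = [0.9858, -0.7969, 0.6107]

[0.9858, -0.7969, 0.6107]


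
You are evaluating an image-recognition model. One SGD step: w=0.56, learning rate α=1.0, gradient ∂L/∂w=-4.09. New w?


w_new = w - α·∇
= 0.56 - 1.0·-4.09
= 0.56 + 4.09
= 4.65

4.65


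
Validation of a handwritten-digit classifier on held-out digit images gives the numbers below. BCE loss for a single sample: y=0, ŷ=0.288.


BCE = -[y·ln(p) + (1-y)·ln(1-p)]
= -0 - 1·ln(1-0.288)
= -ln(0.712) = 0.3397

0.3397


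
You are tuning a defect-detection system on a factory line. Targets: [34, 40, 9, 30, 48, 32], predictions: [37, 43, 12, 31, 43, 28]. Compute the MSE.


Squared errors: (34-37)²=9, (40-43)²=9, (9-12)²=9, (30-31)²=1, (48-43)²=25, (32-28)²=16
Sum = 69
MSE = 69/6 = 23/2

23/2


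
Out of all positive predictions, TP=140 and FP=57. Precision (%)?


Precision = TP/(TP+FP)
= 140/(140+57)
= 140/197 = 71.07%

71.07%


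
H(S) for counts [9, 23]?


Probabilities: [9/32, 23/32] ≈ [0.2812, 0.7188]
H = -((9/32)·log₂(9/32) + (23/32)·log₂(23/32))
  = 0.8571 bits

0.8571 bits


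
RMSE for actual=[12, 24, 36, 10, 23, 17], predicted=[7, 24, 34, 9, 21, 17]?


MSE = 34/6 = 5.6667
RMSE = √(34/6) = 2.3805

2.3805


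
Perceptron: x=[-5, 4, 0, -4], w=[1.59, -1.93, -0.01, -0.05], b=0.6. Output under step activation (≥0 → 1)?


z = (-5)·(1.59) + (4)·(-1.93) + (0)·(-0.01) + (-4)·(-0.05) + 0.6
  = -14.87
step(z) = 0 (z<0)

0


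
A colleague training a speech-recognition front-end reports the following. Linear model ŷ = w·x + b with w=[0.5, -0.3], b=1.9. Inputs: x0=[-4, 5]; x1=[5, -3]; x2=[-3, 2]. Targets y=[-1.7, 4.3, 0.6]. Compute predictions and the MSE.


ŷ0 = (0.5)·(-4) + (-0.3)·(5) + 1.9 = -1.6
ŷ1 = (0.5)·(5) + (-0.3)·(-3) + 1.9 = 5.3
ŷ2 = (0.5)·(-3) + (-0.3)·(2) + 1.9 = -0.2
errors² = [0.01, 1.0, 0.64]
MSE = 1.6500/3 = 0.55

0.55


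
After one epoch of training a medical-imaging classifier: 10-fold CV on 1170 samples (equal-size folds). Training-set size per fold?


Fold size = 1170/10 = 117
Training per fold = 1170 - 117 = 1053

1053


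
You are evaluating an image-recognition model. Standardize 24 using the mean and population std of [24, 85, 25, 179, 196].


μ = 101.8, σ = 73.5755
z = (24 - 101.8)/73.5755 = -1.0574

-1.0574


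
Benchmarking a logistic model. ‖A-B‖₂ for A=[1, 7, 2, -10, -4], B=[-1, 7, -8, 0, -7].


d = √((1+ 1)² + (7-7)² + (2+ 8)² + (-10-0)² + (-4+ 7)²)
  = √(4 + 0 + 100 + 100 + 9)
  = √213 = 14.5945

14.5945


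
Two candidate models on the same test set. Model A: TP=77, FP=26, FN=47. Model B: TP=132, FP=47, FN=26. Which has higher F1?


Model A: P=77/103=0.7476, R=77/124=0.621, F1=2PR/(P+R)=2TP/(2TP+FP+FN)=154/227=0.6784
Model B: P=132/179=0.7374, R=132/158=0.8354, F1=2PR/(P+R)=2TP/(2TP+FP+FN)=264/337=0.7834
0.6784 < 0.7834 → Model B

Model B


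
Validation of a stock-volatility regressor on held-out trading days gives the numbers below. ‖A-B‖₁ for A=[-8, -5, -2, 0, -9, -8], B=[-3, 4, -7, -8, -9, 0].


d = |-8+ 3| + |-5-4| + |-2+ 7| + |0+ 8| + |-9+ 9| + |-8-0|
  = 5 + 9 + 5 + 8 + 0 + 8
  = 35

35


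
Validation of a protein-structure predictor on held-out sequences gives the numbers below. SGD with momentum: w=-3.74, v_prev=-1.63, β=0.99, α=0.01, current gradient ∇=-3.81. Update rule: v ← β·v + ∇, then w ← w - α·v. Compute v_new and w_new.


v_new = 0.99·-1.63 - 3.81 = -1.6137 - 3.81 = -5.4237
w_new = -3.74 - 0.01·-5.4237 = -3.74 + 0.054237 = -3.685763

v_new=-5.4237, w_new=-3.685763


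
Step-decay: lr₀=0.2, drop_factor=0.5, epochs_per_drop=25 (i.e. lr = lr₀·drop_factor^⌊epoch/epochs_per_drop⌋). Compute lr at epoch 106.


n_drops = ⌊106/25⌋ = 4
lr = 0.2·0.5^4 = 0.2·0.0625 = 0.0125

0.0125


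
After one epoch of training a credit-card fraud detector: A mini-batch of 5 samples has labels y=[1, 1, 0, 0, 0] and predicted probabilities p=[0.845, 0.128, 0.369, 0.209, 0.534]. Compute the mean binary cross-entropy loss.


L[0] = -ln(0.845) = 0.1684
L[1] = -ln(0.128) = 2.0557
L[2] = -ln(1-0.369) = -ln(0.631) = 0.4604
L[3] = -ln(1-0.209) = -ln(0.791) = 0.2345
L[4] = -ln(1-0.534) = -ln(0.466) = 0.7636
mean = (0.1684 + 2.0557 + 0.4604 + 0.2345 + 0.7636)/5 = 0.7365

0.7365


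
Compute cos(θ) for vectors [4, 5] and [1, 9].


A·B = 4·1 + 5·9 = 49
‖A‖ = √41 = 6.4031, ‖B‖ = √82 = 9.0554
cos = 49/(√41·√82) = 49/√3362 = 0.8451

0.8451


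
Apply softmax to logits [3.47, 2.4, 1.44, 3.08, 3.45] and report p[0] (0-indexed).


Exponentials: e^3.47=32.1367, e^2.4=11.0232, e^1.44=4.2207, e^3.08=21.7584, e^3.45=31.5004
Sum = 100.6394
Softmax = [0.3193, 0.1095, 0.0419, 0.2162, 0.313]
p[0] = 32.1367/100.6394 = 0.3193

0.3193


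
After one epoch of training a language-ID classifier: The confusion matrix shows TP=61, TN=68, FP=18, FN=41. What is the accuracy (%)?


Accuracy = (TP+TN)/(TP+TN+FP+FN)
= (61+68)/(188)
= 129/188 = 68.62%

68.62%


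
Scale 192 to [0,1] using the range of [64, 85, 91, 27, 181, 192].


min=27, max=192
(192-27)/(192-27) = 165/165 = 1.0

1.0


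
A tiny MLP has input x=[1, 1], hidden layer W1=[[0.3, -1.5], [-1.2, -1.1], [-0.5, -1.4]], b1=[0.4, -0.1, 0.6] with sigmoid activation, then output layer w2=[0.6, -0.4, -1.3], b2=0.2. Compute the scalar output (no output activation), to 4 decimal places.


z1[0] = (0.3)·(1) + (-1.5)·(1) + 0.4 = -0.8
z1[1] = (-1.2)·(1) + (-1.1)·(1) - 0.1 = -2.4
z1[2] = (-0.5)·(1) + (-1.4)·(1) + 0.6 = -1.3
h = sigmoid(z1) = [0.31, 0.0832, 0.2142]
output = (0.6)·(0.31) + (-0.4)·(0.0832) + (-1.3)·(0.2142) + 0.2 = 0.0743

0.0743


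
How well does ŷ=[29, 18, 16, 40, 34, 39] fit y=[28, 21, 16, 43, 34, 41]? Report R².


ȳ = 30.5
SS_res = Σ(y-ŷ)² = 23
SS_tot = Σ(y-ȳ)² = 585.5
R² = 1 - SS_res/SS_tot = 1 - 0.0393 = 0.9607

0.9607


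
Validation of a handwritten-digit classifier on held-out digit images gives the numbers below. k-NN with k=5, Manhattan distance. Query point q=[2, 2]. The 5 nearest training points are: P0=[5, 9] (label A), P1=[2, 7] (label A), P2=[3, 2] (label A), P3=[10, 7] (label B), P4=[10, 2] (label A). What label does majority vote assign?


d(q,P0) = 10  (label A)
d(q,P1) = 5  (label A)
d(q,P2) = 1  (label A)
d(q,P3) = 13  (label B)
d(q,P4) = 8  (label A)
Votes: A=4, B=1
Majority → A

A


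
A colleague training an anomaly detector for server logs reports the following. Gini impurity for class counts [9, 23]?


Probabilities: [9/32, 23/32] ≈ [0.2812, 0.7188]
Σpᵢ² = (81 + 529)/32² = 610/1024
Gini = 1 - Σpᵢ² = 1 - 610/1024 = 0.4043

0.4043


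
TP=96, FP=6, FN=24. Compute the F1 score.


Precision = 96/102 = 0.9412
Recall = 96/120 = 0.8
F1 = 2·P·R/(P+R) = 2·TP/(2·TP+FP+FN) = 192/(192+6+24) = 192/222 = 0.8649

0.8649


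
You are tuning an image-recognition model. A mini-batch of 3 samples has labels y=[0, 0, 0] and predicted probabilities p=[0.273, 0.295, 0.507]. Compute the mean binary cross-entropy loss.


L[0] = -ln(1-0.273) = -ln(0.727) = 0.3188
L[1] = -ln(1-0.295) = -ln(0.705) = 0.3496
L[2] = -ln(1-0.507) = -ln(0.493) = 0.7072
mean = (0.3188 + 0.3496 + 0.7072)/3 = 0.4585

0.4585


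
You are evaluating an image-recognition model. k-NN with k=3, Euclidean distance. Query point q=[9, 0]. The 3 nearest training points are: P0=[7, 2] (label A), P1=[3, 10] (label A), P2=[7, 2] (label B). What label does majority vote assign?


d(q,P0) = 2.8284  (label A)
d(q,P1) = 11.6619  (label A)
d(q,P2) = 2.8284  (label B)
Votes: A=2, B=1
Majority → A

A


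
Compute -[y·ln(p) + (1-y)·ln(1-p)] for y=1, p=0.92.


BCE = -[y·ln(p) + (1-y)·ln(1-p)]
= -1·ln(0.92) - 0
= -ln(0.92) = 0.0834

0.0834


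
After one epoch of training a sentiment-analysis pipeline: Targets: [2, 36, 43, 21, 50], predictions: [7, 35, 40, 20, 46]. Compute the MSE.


Squared errors: (2-7)²=25, (36-35)²=1, (43-40)²=9, (21-20)²=1, (50-46)²=16
Sum = 52
MSE = 52/5 = 52/5

52/5


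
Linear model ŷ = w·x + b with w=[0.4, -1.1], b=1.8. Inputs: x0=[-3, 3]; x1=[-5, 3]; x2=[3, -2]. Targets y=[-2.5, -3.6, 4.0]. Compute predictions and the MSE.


ŷ0 = (0.4)·(-3) + (-1.1)·(3) + 1.8 = -2.7
ŷ1 = (0.4)·(-5) + (-1.1)·(3) + 1.8 = -3.5
ŷ2 = (0.4)·(3) + (-1.1)·(-2) + 1.8 = 5.2
errors² = [0.04, 0.01, 1.44]
MSE = 1.4900/3 = 0.4967

0.4967


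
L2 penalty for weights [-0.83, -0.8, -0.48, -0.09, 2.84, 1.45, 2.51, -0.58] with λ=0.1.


‖w‖₂² = (-0.83)² + (-0.8)² + (-0.48)² + (-0.09)² + (2.84)² + (1.45)² + (2.51)² + (-0.58)²
     = 0.6889 + 0.64 + 0.2304 + 0.0081 + 8.0656 + 2.1025 + 6.3001 + 0.3364
     = 18.372
λ·‖w‖₂² = 0.1·18.372 = 1.8372

1.8372


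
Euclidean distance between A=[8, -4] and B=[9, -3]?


d = √((8-9)² + (-4+ 3)²)
  = √(1 + 1)
  = √2 = 1.4142

1.4142


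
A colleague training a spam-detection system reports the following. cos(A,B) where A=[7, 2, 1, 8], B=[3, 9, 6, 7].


A·B = 7·3 + 2·9 + 1·6 + 8·7 = 101
‖A‖ = √118 = 10.8628, ‖B‖ = √175 = 13.2288
cos = 101/(√118·√175) = 101/√20650 = 0.7028

0.7028


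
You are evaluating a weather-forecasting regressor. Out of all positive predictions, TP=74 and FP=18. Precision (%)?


Precision = TP/(TP+FP)
= 74/(74+18)
= 74/92 = 80.43%

80.43%


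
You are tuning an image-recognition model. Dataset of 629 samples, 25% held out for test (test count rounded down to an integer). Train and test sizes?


Test = ⌊629·25/100⌋ = 157
Train = 629 - 157 = 472

Train: 472, Test: 157


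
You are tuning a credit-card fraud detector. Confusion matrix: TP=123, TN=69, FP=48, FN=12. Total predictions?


Total = TP + TN + FP + FN
= 123 + 69 + 48 + 12
= 252
(Predicted positive: 171, predicted negative: 81)

252


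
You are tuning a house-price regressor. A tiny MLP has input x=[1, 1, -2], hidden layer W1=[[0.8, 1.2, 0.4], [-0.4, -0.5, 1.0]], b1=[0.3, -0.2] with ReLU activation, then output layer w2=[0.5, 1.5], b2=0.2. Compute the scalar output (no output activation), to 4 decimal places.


z1[0] = (0.8)·(1) + (1.2)·(1) + (0.4)·(-2) + 0.3 = 1.5
z1[1] = (-0.4)·(1) + (-0.5)·(1) + (1.0)·(-2) - 0.2 = -3.1
h = ReLU(z1) = [1.5, 0.0]
output = (0.5)·(1.5) + (1.5)·(0.0) + 0.2 = 0.95

0.95


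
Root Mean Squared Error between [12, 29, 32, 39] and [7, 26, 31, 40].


MSE = 36/4 = 9
RMSE = √(36/4) = 3.0

3.0


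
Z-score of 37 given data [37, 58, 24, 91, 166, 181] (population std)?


μ = 92.8333, σ = 60.826
z = (37 - 92.8333)/60.826 = -0.9179

-0.9179


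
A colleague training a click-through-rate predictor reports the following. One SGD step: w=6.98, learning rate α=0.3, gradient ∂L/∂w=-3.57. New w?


w_new = w - α·∇
= 6.98 - 0.3·-3.57
= 6.98 + 1.071
= 8.051

8.051


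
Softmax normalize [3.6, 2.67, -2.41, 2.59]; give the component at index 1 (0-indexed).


Exponentials: e^3.6=36.5982, e^2.67=14.44, e^-2.41=0.0898, e^2.59=13.3298
Sum = 64.4578
Softmax = [0.5678, 0.224, 0.0014, 0.2068]
p[1] = 14.44/64.4578 = 0.224

0.224


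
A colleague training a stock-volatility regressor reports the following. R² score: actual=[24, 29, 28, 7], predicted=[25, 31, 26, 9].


ȳ = 22
SS_res = Σ(y-ŷ)² = 13
SS_tot = Σ(y-ȳ)² = 314
R² = 1 - SS_res/SS_tot = 1 - 0.0414 = 0.9586

0.9586


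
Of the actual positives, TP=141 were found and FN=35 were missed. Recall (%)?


Recall = TP/(TP+FN)
= 141/(141+35)
= 141/176 = 80.11%

80.11%


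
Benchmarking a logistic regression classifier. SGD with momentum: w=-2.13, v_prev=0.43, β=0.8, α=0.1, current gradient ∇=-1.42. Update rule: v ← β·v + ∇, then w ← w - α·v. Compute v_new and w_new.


v_new = 0.8·0.43 - 1.42 = 0.344 - 1.42 = -1.076
w_new = -2.13 - 0.1·-1.076 = -2.13 + 0.1076 = -2.0224

v_new=-1.076, w_new=-2.0224


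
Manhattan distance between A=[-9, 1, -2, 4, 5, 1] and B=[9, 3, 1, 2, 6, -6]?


d = |-9-9| + |1-3| + |-2-1| + |4-2| + |5-6| + |1+ 6|
  = 18 + 2 + 3 + 2 + 1 + 7
  = 33

33


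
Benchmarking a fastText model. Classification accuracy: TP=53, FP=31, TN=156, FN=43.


Accuracy = (TP+TN)/(TP+TN+FP+FN)
= (53+156)/(283)
= 209/283 = 73.85%

73.85%


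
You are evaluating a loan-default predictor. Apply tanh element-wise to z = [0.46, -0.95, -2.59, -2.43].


tanh(0.46) = 0.4301
tanh(-0.95) = -0.7398
tanh(-2.59) = -0.9888
tanh(-2.43) = -0.9846
result = [0.4301, -0.7398, -0.9888, -0.9846]

[0.4301, -0.7398, -0.9888, -0.9846]


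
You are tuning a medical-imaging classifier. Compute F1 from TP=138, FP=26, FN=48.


Precision = 138/164 = 0.8415
Recall = 138/186 = 0.7419
F1 = 2·P·R/(P+R) = 2·TP/(2·TP+FP+FN) = 276/(276+26+48) = 276/350 = 0.7886

0.7886


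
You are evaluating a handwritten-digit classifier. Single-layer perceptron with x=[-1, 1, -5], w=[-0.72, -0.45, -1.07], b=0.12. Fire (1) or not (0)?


z = (-1)·(-0.72) + (1)·(-0.45) + (-5)·(-1.07) + 0.12
  = 5.74
step(z) = 1 (z≥0)

1


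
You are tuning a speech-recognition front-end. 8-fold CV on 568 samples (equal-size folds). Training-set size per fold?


Fold size = 568/8 = 71
Training per fold = 568 - 71 = 497

497


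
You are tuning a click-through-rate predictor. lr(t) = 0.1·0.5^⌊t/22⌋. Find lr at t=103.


n_drops = ⌊103/22⌋ = 4
lr = 0.1·0.5^4 = 0.1·0.0625 = 0.00625

0.00625


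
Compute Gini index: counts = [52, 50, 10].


Probabilities: [52/112, 50/112, 10/112] ≈ [0.4643, 0.4464, 0.0893]
Σpᵢ² = (2704 + 2500 + 100)/112² = 5304/12544
Gini = 1 - Σpᵢ² = 1 - 5304/12544 = 0.5772

0.5772


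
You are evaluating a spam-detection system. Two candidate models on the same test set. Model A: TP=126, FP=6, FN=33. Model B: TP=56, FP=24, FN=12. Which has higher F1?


Model A: P=126/132=0.9545, R=126/159=0.7925, F1=2PR/(P+R)=2TP/(2TP+FP+FN)=252/291=0.866
Model B: P=56/80=0.7, R=56/68=0.8235, F1=2PR/(P+R)=2TP/(2TP+FP+FN)=112/148=0.7568
0.866 > 0.7568 → Model A

Model A


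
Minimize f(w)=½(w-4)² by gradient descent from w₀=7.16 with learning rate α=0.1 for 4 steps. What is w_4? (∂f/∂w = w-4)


step 1: grad = 7.16-4 = 3.16; w = 7.16 - 0.1·(3.16) = 6.844
step 2: grad = 6.844-4 = 2.844; w = 6.844 - 0.1·(2.844) = 6.5596
step 3: grad = 6.5596-4 = 2.5596; w = 6.5596 - 0.1·(2.5596) = 6.30364
step 4: grad = 6.30364-4 = 2.30364; w = 6.30364 - 0.1·(2.30364) = 6.073276

6.073276


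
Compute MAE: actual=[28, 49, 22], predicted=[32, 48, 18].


Absolute errors: |28-32|=4, |49-48|=1, |22-18|=4
Sum = 9
MAE = 9/3 = 3

3


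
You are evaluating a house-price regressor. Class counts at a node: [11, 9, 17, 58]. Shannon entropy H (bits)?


Probabilities: [11/95, 9/95, 17/95, 58/95] ≈ [0.1158, 0.0947, 0.1789, 0.6105]
H = -((11/95)·log₂(11/95) + (9/95)·log₂(9/95) + (17/95)·log₂(17/95) + (58/95)·log₂(58/95))
  = 1.5611 bits

1.5611 bits


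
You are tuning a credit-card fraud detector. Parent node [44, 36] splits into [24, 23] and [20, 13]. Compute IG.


Parent = [44, 36], H_parent = 0.9928
H_left = 0.9997 (n=47), H_right = 0.9673 (n=33)
H_children = (47/80)·0.9997 + (33/80)·0.9673 = 0.9863
IG = 0.9928 - 0.9863 = 0.0065

0.0065


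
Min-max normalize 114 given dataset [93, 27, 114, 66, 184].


min=27, max=184
(114-27)/(184-27) = 87/157 = 0.5541

0.5541


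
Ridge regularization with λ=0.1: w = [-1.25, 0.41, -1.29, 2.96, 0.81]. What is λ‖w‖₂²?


‖w‖₂² = (-1.25)² + (0.41)² + (-1.29)² + (2.96)² + (0.81)²
     = 1.5625 + 0.1681 + 1.6641 + 8.7616 + 0.6561
     = 12.8124
λ·‖w‖₂² = 0.1·12.8124 = 1.28124

1.28124


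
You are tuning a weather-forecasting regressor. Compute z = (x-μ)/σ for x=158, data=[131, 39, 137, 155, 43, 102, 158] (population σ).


μ = 109.2857, σ = 46.4288
z = (158 - 109.2857)/46.4288 = 1.0492

1.0492


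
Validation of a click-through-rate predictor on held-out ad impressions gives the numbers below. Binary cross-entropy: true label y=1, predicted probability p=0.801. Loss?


BCE = -[y·ln(p) + (1-y)·ln(1-p)]
= -1·ln(0.801) - 0
= -ln(0.801) = 0.2219

0.2219


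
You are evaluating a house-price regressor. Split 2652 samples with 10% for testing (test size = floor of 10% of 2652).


Test = ⌊2652·10/100⌋ = 265
Train = 2652 - 265 = 2387

Train: 2387, Test: 265


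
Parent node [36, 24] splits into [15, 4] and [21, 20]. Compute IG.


Parent = [36, 24], H_parent = 0.971
H_left = 0.7425 (n=19), H_right = 0.9996 (n=41)
H_children = (19/60)·0.7425 + (41/60)·0.9996 = 0.9182
IG = 0.971 - 0.9182 = 0.0528

0.0528


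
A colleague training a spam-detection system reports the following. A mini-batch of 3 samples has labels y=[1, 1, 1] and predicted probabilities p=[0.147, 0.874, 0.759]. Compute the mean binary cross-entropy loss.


L[0] = -ln(0.147) = 1.9173
L[1] = -ln(0.874) = 0.1347
L[2] = -ln(0.759) = 0.2758
mean = (1.9173 + 0.1347 + 0.2758)/3 = 0.7759

0.7759


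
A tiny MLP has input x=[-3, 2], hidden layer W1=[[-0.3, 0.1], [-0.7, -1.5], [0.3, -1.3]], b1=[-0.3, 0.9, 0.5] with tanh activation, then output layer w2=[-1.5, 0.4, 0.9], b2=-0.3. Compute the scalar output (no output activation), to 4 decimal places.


z1[0] = (-0.3)·(-3) + (0.1)·(2) - 0.3 = 0.8
z1[1] = (-0.7)·(-3) + (-1.5)·(2) + 0.9 = 0.0
z1[2] = (0.3)·(-3) + (-1.3)·(2) + 0.5 = -3.0
h = tanh(z1) = [0.664, 0.0, -0.9951]
output = (-1.5)·(0.664) + (0.4)·(0.0) + (0.9)·(-0.9951) - 0.3 = -2.1916

-2.1916


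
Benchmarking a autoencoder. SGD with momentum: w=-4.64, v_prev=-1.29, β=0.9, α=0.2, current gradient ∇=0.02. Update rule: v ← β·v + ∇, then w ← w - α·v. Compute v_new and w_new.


v_new = 0.9·-1.29 + 0.02 = -1.161 + 0.02 = -1.141
w_new = -4.64 - 0.2·-1.141 = -4.64 + 0.2282 = -4.4118

v_new=-1.141, w_new=-4.4118


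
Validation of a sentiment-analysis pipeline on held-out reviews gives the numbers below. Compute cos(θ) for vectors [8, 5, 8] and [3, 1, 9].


A·B = 8·3 + 5·1 + 8·9 = 101
‖A‖ = √153 = 12.3693, ‖B‖ = √91 = 9.5394
cos = 101/(√153·√91) = 101/√13923 = 0.856

0.856


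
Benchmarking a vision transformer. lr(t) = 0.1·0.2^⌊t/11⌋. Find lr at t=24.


n_drops = ⌊24/11⌋ = 2
lr = 0.1·0.2^2 = 0.1·0.04 = 0.004

0.004


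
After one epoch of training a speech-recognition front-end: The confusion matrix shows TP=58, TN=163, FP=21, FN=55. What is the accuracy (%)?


Accuracy = (TP+TN)/(TP+TN+FP+FN)
= (58+163)/(297)
= 221/297 = 74.41%

74.41%


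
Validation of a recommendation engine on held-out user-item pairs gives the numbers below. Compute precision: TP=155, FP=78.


Precision = TP/(TP+FP)
= 155/(155+78)
= 155/233 = 66.52%

66.52%


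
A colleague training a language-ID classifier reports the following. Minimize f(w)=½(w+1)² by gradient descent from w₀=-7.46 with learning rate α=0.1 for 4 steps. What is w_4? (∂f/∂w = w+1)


step 1: grad = -7.46+1 = -6.46; w = -7.46 - 0.1·(-6.46) = -6.814
step 2: grad = -6.814+1 = -5.814; w = -6.814 - 0.1·(-5.814) = -6.2326
step 3: grad = -6.2326+1 = -5.2326; w = -6.2326 - 0.1·(-5.2326) = -5.70934
step 4: grad = -5.70934+1 = -4.70934; w = -5.70934 - 0.1·(-4.70934) = -5.238406

-5.238406


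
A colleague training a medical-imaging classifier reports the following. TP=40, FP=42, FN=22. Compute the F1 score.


Precision = 40/82 = 0.4878
Recall = 40/62 = 0.6452
F1 = 2·P·R/(P+R) = 2·TP/(2·TP+FP+FN) = 80/(80+42+22) = 80/144 = 0.5556

0.5556


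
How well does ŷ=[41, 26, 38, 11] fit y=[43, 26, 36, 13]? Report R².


ȳ = 29.5
SS_res = Σ(y-ŷ)² = 12
SS_tot = Σ(y-ȳ)² = 509
R² = 1 - SS_res/SS_tot = 1 - 0.0236 = 0.9764

0.9764


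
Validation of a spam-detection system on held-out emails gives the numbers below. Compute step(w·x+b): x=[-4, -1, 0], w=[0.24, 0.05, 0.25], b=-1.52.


z = (-4)·(0.24) + (-1)·(0.05) + (0)·(0.25) - 1.52
  = -2.53
step(z) = 0 (z<0)

0


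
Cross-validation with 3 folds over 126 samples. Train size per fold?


Fold size = 126/3 = 42
Training per fold = 126 - 42 = 84

84
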